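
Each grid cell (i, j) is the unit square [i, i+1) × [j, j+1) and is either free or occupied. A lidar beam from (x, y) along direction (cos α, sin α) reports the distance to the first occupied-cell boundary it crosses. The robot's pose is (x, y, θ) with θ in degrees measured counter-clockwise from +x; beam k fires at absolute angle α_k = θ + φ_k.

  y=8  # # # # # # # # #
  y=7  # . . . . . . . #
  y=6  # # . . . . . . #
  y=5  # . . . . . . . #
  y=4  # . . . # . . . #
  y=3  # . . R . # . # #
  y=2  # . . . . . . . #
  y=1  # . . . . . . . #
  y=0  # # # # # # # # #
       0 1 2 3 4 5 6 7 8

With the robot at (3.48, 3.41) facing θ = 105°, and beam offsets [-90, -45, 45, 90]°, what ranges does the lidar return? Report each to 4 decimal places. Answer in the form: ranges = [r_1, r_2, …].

beam 1: φ=-90°, α=15°
  dir = (cos 15°, sin 15°) = (0.9659, 0.2588); from cell (3,3)
  next x-line at t=0.5383, next y-line at t=2.2796; Δt_x=1.0353, Δt_y=3.8637
    x: enter (4,3) at t=0.5383
    x: enter (5,3) at t=1.5736 ← occupied
  → r_1 = 1.5736
beam 2: φ=-45°, α=60°
  dir = (cos 60°, sin 60°) = (0.5000, 0.8660); from cell (3,3)
  next x-line at t=1.0400, next y-line at t=0.6813; Δt_x=2.0000, Δt_y=1.1547
    y: enter (3,4) at t=0.6813
    x: enter (4,4) at t=1.0400 ← occupied
  → r_2 = 1.0400
beam 3: φ=45°, α=150°
  dir = (cos 150°, sin 150°) = (-0.8660, 0.5000); from cell (3,3)
  next x-line at t=0.5543, next y-line at t=1.1800; Δt_x=1.1547, Δt_y=2.0000
    x: enter (2,3) at t=0.5543
    y: enter (2,4) at t=1.1800
    x: enter (1,4) at t=1.7090
    x: enter (0,4) at t=2.8637 ← occupied
  → r_3 = 2.8637
beam 4: φ=90°, α=195°
  dir = (cos 195°, sin 195°) = (-0.9659, -0.2588); from cell (3,3)
  next x-line at t=0.4969, next y-line at t=1.5841; Δt_x=1.0353, Δt_y=3.8637
    x: enter (2,3) at t=0.4969
    x: enter (1,3) at t=1.5322
    y: enter (1,2) at t=1.5841
    x: enter (0,2) at t=2.5675 ← occupied
  → r_4 = 2.5675

ranges = [1.5736, 1.0400, 2.8637, 2.5675]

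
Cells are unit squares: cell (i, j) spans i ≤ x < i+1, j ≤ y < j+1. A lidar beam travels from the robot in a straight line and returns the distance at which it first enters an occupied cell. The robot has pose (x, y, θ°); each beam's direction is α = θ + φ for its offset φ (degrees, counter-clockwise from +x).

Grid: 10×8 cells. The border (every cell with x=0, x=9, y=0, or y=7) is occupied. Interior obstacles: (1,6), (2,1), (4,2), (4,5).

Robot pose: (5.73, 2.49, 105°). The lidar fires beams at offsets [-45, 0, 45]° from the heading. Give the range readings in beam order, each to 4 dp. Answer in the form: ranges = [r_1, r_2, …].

beam 1: φ=-45°, α=60°
  direction (0.5000, 0.8660); cell (5,2); t to first gridline: x 0.5400, y 0.5889 (then +2.0000 / +1.1547)
    (6,2) via x @ 0.5400
    (6,3) via y @ 0.5889
    (6,4) via y @ 1.7436
    (7,4) via x @ 2.5400
    (7,5) via y @ 2.8983
    (7,6) via y @ 4.0530
    (8,6) via x @ 4.5400
    (8,7) via y @ 5.2077  # hit
  → r_1 = 5.2077
beam 2: φ=0°, α=105°
  direction (-0.2588, 0.9659); cell (5,2); t to first gridline: x 2.8205, y 0.5280 (then +3.8637 / +1.0353)
    (5,3) via y @ 0.5280
    (5,4) via y @ 1.5633
    (5,5) via y @ 2.5985
    (4,5) via x @ 2.8205  # hit
  → r_2 = 2.8205
beam 3: φ=45°, α=150°
  direction (-0.8660, 0.5000); cell (5,2); t to first gridline: x 0.8429, y 1.0200 (then +1.1547 / +2.0000)
    (4,2) via x @ 0.8429  # hit
  → r_3 = 0.8429

ranges = [5.2077, 2.8205, 0.8429]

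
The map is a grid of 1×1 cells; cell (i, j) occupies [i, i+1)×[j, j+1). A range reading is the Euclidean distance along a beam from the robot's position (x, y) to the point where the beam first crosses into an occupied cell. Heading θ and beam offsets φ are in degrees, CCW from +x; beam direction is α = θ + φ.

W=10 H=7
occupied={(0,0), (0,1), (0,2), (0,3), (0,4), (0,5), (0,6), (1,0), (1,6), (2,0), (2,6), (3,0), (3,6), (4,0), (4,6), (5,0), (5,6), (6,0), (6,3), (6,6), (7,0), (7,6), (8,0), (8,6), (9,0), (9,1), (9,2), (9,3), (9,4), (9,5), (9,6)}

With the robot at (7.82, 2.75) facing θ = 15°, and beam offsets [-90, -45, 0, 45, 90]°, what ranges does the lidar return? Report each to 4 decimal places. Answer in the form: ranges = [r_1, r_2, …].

beam 1: φ=-90°, α=285°
  cosα=0.2588 sinα=-0.9659 | (7,2) | tMaxX 0.6955 tMaxY 0.7765 | tΔX 3.8637 tΔY 1.0353
    t=0.6955 [x] (8,2)
    t=0.7765 [y] (8,1)
    t=1.8117 [y] (8,0) — stop
  → r_1 = 1.8117
beam 2: φ=-45°, α=330°
  cosα=0.8660 sinα=-0.5000 | (7,2) | tMaxX 0.2078 tMaxY 1.5000 | tΔX 1.1547 tΔY 2.0000
    t=0.2078 [x] (8,2)
    t=1.3625 [x] (9,2) — stop
  → r_2 = 1.3625
beam 3: φ=0°, α=15°
  cosα=0.9659 sinα=0.2588 | (7,2) | tMaxX 0.1863 tMaxY 0.9659 | tΔX 1.0353 tΔY 3.8637
    t=0.1863 [x] (8,2)
    t=0.9659 [y] (8,3)
    t=1.2216 [x] (9,3) — stop
  → r_3 = 1.2216
beam 4: φ=45°, α=60°
  cosα=0.5000 sinα=0.8660 | (7,2) | tMaxX 0.3600 tMaxY 0.2887 | tΔX 2.0000 tΔY 1.1547
    t=0.2887 [y] (7,3)
    t=0.3600 [x] (8,3)
    t=1.4434 [y] (8,4)
    t=2.3600 [x] (9,4) — stop
  → r_4 = 2.3600
beam 5: φ=90°, α=105°
  cosα=-0.2588 sinα=0.9659 | (7,2) | tMaxX 3.1682 tMaxY 0.2588 | tΔX 3.8637 tΔY 1.0353
    t=0.2588 [y] (7,3)
    t=1.2941 [y] (7,4)
    t=2.3294 [y] (7,5)
    t=3.1682 [x] (6,5)
    t=3.3646 [y] (6,6) — stop
  → r_5 = 3.3646

ranges = [1.8117, 1.3625, 1.2216, 2.3600, 3.3646]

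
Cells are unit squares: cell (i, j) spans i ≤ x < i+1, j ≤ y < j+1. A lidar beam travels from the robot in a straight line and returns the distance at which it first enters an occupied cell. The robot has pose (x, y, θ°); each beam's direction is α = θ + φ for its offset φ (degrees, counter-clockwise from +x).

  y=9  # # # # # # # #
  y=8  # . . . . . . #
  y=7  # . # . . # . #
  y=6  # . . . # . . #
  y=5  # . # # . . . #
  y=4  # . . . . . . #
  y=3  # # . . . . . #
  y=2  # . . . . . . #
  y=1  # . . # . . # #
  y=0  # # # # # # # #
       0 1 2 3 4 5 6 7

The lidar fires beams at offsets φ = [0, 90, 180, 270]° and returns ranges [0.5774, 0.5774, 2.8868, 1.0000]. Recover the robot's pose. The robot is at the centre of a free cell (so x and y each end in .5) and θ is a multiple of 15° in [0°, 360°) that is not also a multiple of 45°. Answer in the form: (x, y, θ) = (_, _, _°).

The pose lattice has 40·16 = 640 candidates. Test each by forward raycasting.
  (1.5, 8.5, 60°): beam 3 = 1.0000 ≠ 2.8868 ✗
  (1.5, 2.5, 165°): beam 1 = 0.5176 ≠ 0.5774 ✗
  (2.5, 4.5, 75°): beam 1 = 0.5176 ≠ 0.5774 ✗
  (2.5, 4.5, 165°): beam 1 = 1.5529 ≠ 0.5774 ✗
  …
  (3.5, 6.5, 240°): r_1=0.5774, r_2=0.5774, r_3=2.8868, r_4=1.0000 — all match ✓
Unique over the lattice → pose = (3.5, 6.5, 240°).

(x, y, θ) = (3.5, 6.5, 240°)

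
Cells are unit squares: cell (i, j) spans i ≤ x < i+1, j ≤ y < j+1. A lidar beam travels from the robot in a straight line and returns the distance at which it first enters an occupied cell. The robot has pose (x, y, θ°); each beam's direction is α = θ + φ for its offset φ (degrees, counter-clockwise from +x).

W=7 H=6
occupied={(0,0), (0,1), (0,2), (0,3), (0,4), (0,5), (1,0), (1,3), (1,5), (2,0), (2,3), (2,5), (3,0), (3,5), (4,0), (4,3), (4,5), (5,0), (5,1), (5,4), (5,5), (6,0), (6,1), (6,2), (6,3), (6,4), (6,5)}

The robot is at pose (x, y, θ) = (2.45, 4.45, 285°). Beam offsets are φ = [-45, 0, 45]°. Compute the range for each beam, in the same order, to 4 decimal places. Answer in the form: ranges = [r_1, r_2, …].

beam 1: φ=-45°, α=240°
  d=(-0.5000,-0.8660)  start (2,4)  tX=0.9000 tY=0.5196  stride 1/|dx|=2.0000 1/|dy|=1.1547
    cross y-line → (2,3), t=0.5196 (wall)
  → r_1 = 0.5196
beam 2: φ=0°, α=285°
  d=(0.2588,-0.9659)  start (2,4)  tX=2.1250 tY=0.4659  stride 1/|dx|=3.8637 1/|dy|=1.0353
    cross y-line → (2,3), t=0.4659 (wall)
  → r_2 = 0.4659
beam 3: φ=45°, α=330°
  d=(0.8660,-0.5000)  start (2,4)  tX=0.6351 tY=0.9000  stride 1/|dx|=1.1547 1/|dy|=2.0000
    cross x-line → (3,4), t=0.6351
    cross y-line → (3,3), t=0.9000
    cross x-line → (4,3), t=1.7898 (wall)
  → r_3 = 1.7898

ranges = [0.5196, 0.4659, 1.7898]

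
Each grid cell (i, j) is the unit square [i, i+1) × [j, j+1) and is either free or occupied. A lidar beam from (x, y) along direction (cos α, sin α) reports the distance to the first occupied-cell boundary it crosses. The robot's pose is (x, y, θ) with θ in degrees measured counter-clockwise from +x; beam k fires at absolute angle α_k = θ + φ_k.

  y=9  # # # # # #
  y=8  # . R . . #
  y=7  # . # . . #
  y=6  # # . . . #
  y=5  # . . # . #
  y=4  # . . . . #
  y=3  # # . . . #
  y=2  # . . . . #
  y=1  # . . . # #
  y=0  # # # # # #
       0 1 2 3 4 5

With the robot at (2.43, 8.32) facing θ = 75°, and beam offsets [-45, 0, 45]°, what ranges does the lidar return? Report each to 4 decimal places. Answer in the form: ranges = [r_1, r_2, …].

beam 1: φ=-45°, α=30°
  cosα=0.8660 sinα=0.5000 | (2,8) | tMaxX 0.6582 tMaxY 1.3600 | tΔX 1.1547 tΔY 2.0000
    t=0.6582 [x] (3,8)
    t=1.3600 [y] (3,9) — stop
  → r_1 = 1.3600
beam 2: φ=0°, α=75°
  cosα=0.2588 sinα=0.9659 | (2,8) | tMaxX 2.2023 tMaxY 0.7040 | tΔX 3.8637 tΔY 1.0353
    t=0.7040 [y] (2,9) — stop
  → r_2 = 0.7040
beam 3: φ=45°, α=120°
  cosα=-0.5000 sinα=0.8660 | (2,8) | tMaxX 0.8600 tMaxY 0.7852 | tΔX 2.0000 tΔY 1.1547
    t=0.7852 [y] (2,9) — stop
  → r_3 = 0.7852

ranges = [1.3600, 0.7040, 0.7852]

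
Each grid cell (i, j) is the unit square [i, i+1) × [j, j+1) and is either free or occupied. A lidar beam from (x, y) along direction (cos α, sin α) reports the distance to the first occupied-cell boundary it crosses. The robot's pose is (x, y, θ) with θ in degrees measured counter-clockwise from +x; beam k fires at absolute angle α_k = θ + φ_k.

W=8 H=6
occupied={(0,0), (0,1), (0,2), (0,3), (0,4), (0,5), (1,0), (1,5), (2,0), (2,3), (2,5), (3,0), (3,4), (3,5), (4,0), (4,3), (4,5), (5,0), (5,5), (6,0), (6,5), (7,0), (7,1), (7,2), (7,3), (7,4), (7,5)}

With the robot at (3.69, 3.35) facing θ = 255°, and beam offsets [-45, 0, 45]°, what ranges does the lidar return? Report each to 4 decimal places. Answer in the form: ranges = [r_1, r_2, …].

beam 1: φ=-45°, α=210°
  dir = (cos 210°, sin 210°) = (-0.8660, -0.5000); from cell (3,3)
  next x-line at t=0.7967, next y-line at t=0.7000; Δt_x=1.1547, Δt_y=2.0000
    y: enter (3,2) at t=0.7000
    x: enter (2,2) at t=0.7967
    x: enter (1,2) at t=1.9514
    y: enter (1,1) at t=2.7000
    x: enter (0,1) at t=3.1061 ← occupied
  → r_1 = 3.1061
beam 2: φ=0°, α=255°
  dir = (cos 255°, sin 255°) = (-0.2588, -0.9659); from cell (3,3)
  next x-line at t=2.6660, next y-line at t=0.3623; Δt_x=3.8637, Δt_y=1.0353
    y: enter (3,2) at t=0.3623
    y: enter (3,1) at t=1.3976
    y: enter (3,0) at t=2.4329 ← occupied
  → r_2 = 2.4329
beam 3: φ=45°, α=300°
  dir = (cos 300°, sin 300°) = (0.5000, -0.8660); from cell (3,3)
  next x-line at t=0.6200, next y-line at t=0.4041; Δt_x=2.0000, Δt_y=1.1547
    y: enter (3,2) at t=0.4041
    x: enter (4,2) at t=0.6200
    y: enter (4,1) at t=1.5588
    x: enter (5,1) at t=2.6200
    y: enter (5,0) at t=2.7135 ← occupied
  → r_3 = 2.7135

ranges = [3.1061, 2.4329, 2.7135]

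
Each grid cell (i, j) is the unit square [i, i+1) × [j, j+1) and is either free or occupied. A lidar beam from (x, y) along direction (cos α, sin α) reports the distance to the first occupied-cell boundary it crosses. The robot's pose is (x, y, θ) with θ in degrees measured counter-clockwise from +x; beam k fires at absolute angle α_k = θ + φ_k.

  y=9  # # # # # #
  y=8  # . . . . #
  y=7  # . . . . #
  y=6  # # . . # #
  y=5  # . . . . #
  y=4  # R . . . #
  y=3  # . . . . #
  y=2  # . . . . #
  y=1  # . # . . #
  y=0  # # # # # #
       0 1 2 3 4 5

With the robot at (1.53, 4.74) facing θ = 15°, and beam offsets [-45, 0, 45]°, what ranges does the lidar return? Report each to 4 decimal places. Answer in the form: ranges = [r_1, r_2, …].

ranges = [4.0068, 3.5924, 4.9190]

beam 1: φ=-45°, α=330°
  d=(0.8660,-0.5000)  start (1,4)  tX=0.5427 tY=1.4800  stride 1/|dx|=1.1547 1/|dy|=2.0000
    cross x-line → (2,4), t=0.5427
    cross y-line → (2,3), t=1.4800
    cross x-line → (3,3), t=1.6974
    cross x-line → (4,3), t=2.8521
    cross y-line → (4,2), t=3.4800
    cross x-line → (5,2), t=4.0068 (wall)
  → r_1 = 4.0068
beam 2: φ=0°, α=15°
  d=(0.9659,0.2588)  start (1,4)  tX=0.4866 tY=1.0046  stride 1/|dx|=1.0353 1/|dy|=3.8637
    cross x-line → (2,4), t=0.4866
    cross y-line → (2,5), t=1.0046
    cross x-line → (3,5), t=1.5219
    cross x-line → (4,5), t=2.5571
    cross x-line → (5,5), t=3.5924 (wall)
  → r_2 = 3.5924
beam 3: φ=45°, α=60°
  d=(0.5000,0.8660)  start (1,4)  tX=0.9400 tY=0.3002  stride 1/|dx|=2.0000 1/|dy|=1.1547
    cross y-line → (1,5), t=0.3002
    cross x-line → (2,5), t=0.9400
    cross y-line → (2,6), t=1.4549
    cross y-line → (2,7), t=2.6096
    cross x-line → (3,7), t=2.9400
    cross y-line → (3,8), t=3.7643
    cross y-line → (3,9), t=4.9190 (wall)
  → r_3 = 4.9190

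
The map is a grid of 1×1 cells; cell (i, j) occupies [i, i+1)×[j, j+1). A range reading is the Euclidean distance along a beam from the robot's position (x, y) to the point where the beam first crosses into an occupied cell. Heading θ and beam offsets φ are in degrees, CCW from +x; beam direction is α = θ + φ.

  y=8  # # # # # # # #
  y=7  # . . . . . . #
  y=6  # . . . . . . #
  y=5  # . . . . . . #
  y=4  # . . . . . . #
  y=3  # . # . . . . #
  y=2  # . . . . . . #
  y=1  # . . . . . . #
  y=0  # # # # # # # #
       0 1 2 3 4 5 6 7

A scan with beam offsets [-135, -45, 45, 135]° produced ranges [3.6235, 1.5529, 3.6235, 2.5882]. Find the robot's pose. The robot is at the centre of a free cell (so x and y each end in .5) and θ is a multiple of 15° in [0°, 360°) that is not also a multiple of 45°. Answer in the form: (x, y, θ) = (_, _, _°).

(x, y, θ) = (5.5, 4.5, 60°)

The pose lattice has 41·16 = 656 candidates. Test each by forward raycasting.
  (3.5, 6.5, 75°): beam 1 = 6.3509 ≠ 3.6235 ✗
  (3.5, 2.5, 165°): beam 1 = 4.0415 ≠ 3.6235 ✗
  (1.5, 6.5, 285°): beam 1 = 0.5774 ≠ 3.6235 ✗
  (4.5, 6.5, 120°): beam 1 = 2.5882 ≠ 3.6235 ✗
  …
  (5.5, 4.5, 60°): r_1=3.6235, r_2=1.5529, r_3=3.6235, r_4=2.5882 — all match ✓
No second candidate reproduces the full scan.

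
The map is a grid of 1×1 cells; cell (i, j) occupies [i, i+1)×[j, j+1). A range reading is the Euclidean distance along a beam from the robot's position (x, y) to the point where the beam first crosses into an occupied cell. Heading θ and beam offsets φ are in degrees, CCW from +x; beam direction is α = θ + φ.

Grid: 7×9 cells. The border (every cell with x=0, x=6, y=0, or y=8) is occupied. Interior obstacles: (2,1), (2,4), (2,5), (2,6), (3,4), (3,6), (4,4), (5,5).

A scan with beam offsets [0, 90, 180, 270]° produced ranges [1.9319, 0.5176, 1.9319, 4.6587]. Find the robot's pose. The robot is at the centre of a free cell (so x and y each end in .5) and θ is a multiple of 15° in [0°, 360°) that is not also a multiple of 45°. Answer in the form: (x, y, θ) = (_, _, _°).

(x, y, θ) = (1.5, 3.5, 75°)

The pose lattice has 27·16 = 432 candidates. Test each by forward raycasting.
  (3.5, 3.5, 105°): beam 1 = 0.5176 ≠ 1.9319 ✗
  (4.5, 7.5, 165°): beam 2 = 2.5882 ≠ 0.5176 ✗
  (3.5, 3.5, 15°): beam 1 = 2.5882 ≠ 1.9319 ✗
  …
  (1.5, 3.5, 75°): r_1=1.9319, r_2=0.5176, r_3=1.9319, r_4=4.6587 — all match ✓
No second candidate reproduces the full scan.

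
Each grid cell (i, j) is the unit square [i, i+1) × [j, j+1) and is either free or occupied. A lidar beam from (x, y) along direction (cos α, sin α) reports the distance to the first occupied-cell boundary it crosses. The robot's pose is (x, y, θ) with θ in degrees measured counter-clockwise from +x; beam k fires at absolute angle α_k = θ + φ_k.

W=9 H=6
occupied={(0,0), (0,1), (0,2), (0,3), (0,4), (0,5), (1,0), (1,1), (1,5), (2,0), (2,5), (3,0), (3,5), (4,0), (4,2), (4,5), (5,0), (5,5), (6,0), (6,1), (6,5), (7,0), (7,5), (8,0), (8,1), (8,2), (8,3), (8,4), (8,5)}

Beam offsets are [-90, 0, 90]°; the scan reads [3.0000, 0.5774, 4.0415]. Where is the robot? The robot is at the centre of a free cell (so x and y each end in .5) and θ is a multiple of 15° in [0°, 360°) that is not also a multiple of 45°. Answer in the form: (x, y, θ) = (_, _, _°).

(x, y, θ) = (4.5, 3.5, 240°)

Enumerate (i+0.5, j+0.5, θ) over the 25 free cells and 16 admissible headings. For each, cast all 3 beams and compare to the given ranges.
  (3.5, 2.5, 210°): beam 1 = 2.8868 ≠ 3.0000 ✗
  (3.5, 1.5, 120°): beam 1 = 1.0000 ≠ 3.0000 ✗
  (2.5, 1.5, 150°): beam 1 = 4.0415 ≠ 3.0000 ✗
  (1.5, 2.5, 345°): beam 1 = 0.5176 ≠ 3.0000 ✗
  …
  (4.5, 3.5, 240°): r_1=3.0000, r_2=0.5774, r_3=4.0415 — all match ✓
Only this pose fits every beam.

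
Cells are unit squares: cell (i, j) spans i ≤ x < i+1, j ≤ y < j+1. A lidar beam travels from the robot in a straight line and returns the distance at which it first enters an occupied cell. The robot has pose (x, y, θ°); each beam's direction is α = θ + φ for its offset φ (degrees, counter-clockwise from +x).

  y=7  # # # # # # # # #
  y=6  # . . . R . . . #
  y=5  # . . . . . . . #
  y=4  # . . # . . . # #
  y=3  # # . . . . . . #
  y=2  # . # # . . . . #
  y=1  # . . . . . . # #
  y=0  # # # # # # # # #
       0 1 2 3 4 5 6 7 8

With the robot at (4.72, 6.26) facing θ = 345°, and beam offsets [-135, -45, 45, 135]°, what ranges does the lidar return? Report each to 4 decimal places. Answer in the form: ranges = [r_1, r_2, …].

ranges = [4.2955, 4.9190, 1.4800, 0.8545]

beam 1: φ=-135°, α=210°
  dir = (cos 210°, sin 210°) = (-0.8660, -0.5000); from cell (4,6)
  next x-line at t=0.8314, next y-line at t=0.5200; Δt_x=1.1547, Δt_y=2.0000
    y: enter (4,5) at t=0.5200
    x: enter (3,5) at t=0.8314
    x: enter (2,5) at t=1.9861
    y: enter (2,4) at t=2.5200
    x: enter (1,4) at t=3.1408
    x: enter (0,4) at t=4.2955 ← occupied
  → r_1 = 4.2955
beam 2: φ=-45°, α=300°
  dir = (cos 300°, sin 300°) = (0.5000, -0.8660); from cell (4,6)
  next x-line at t=0.5600, next y-line at t=0.3002; Δt_x=2.0000, Δt_y=1.1547
    y: enter (4,5) at t=0.3002
    x: enter (5,5) at t=0.5600
    y: enter (5,4) at t=1.4549
    x: enter (6,4) at t=2.5600
    y: enter (6,3) at t=2.6096
    y: enter (6,2) at t=3.7643
    x: enter (7,2) at t=4.5600
    y: enter (7,1) at t=4.9190 ← occupied
  → r_2 = 4.9190
beam 3: φ=45°, α=30°
  dir = (cos 30°, sin 30°) = (0.8660, 0.5000); from cell (4,6)
  next x-line at t=0.3233, next y-line at t=1.4800; Δt_x=1.1547, Δt_y=2.0000
    x: enter (5,6) at t=0.3233
    x: enter (6,6) at t=1.4780
    y: enter (6,7) at t=1.4800 ← occupied
  → r_3 = 1.4800
beam 4: φ=135°, α=120°
  dir = (cos 120°, sin 120°) = (-0.5000, 0.8660); from cell (4,6)
  next x-line at t=1.4400, next y-line at t=0.8545; Δt_x=2.0000, Δt_y=1.1547
    y: enter (4,7) at t=0.8545 ← occupied
  → r_4 = 0.8545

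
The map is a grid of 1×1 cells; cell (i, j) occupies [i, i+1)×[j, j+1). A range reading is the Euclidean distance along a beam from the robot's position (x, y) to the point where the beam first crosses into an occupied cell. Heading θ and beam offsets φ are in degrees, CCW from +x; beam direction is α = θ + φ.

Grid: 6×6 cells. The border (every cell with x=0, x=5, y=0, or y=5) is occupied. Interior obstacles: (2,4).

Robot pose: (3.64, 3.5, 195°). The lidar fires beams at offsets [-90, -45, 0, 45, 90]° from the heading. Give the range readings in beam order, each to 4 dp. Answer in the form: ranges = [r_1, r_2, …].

beam 1: φ=-90°, α=105°
  cosα=-0.2588 sinα=0.9659 | (3,3) | tMaxX 2.4728 tMaxY 0.5176 | tΔX 3.8637 tΔY 1.0353
    t=0.5176 [y] (3,4)
    t=1.5529 [y] (3,5) — stop
  → r_1 = 1.5529
beam 2: φ=-45°, α=150°
  cosα=-0.8660 sinα=0.5000 | (3,3) | tMaxX 0.7390 tMaxY 1.0000 | tΔX 1.1547 tΔY 2.0000
    t=0.7390 [x] (2,3)
    t=1.0000 [y] (2,4) — stop
  → r_2 = 1.0000
beam 3: φ=0°, α=195°
  cosα=-0.9659 sinα=-0.2588 | (3,3) | tMaxX 0.6626 tMaxY 1.9319 | tΔX 1.0353 tΔY 3.8637
    t=0.6626 [x] (2,3)
    t=1.6979 [x] (1,3)
    t=1.9319 [y] (1,2)
    t=2.7331 [x] (0,2) — stop
  → r_3 = 2.7331
beam 4: φ=45°, α=240°
  cosα=-0.5000 sinα=-0.8660 | (3,3) | tMaxX 1.2800 tMaxY 0.5774 | tΔX 2.0000 tΔY 1.1547
    t=0.5774 [y] (3,2)
    t=1.2800 [x] (2,2)
    t=1.7321 [y] (2,1)
    t=2.8868 [y] (2,0) — stop
  → r_4 = 2.8868
beam 5: φ=90°, α=285°
  cosα=0.2588 sinα=-0.9659 | (3,3) | tMaxX 1.3909 tMaxY 0.5176 | tΔX 3.8637 tΔY 1.0353
    t=0.5176 [y] (3,2)
    t=1.3909 [x] (4,2)
    t=1.5529 [y] (4,1)
    t=2.5882 [y] (4,0) — stop
  → r_5 = 2.5882

ranges = [1.5529, 1.0000, 2.7331, 2.8868, 2.5882]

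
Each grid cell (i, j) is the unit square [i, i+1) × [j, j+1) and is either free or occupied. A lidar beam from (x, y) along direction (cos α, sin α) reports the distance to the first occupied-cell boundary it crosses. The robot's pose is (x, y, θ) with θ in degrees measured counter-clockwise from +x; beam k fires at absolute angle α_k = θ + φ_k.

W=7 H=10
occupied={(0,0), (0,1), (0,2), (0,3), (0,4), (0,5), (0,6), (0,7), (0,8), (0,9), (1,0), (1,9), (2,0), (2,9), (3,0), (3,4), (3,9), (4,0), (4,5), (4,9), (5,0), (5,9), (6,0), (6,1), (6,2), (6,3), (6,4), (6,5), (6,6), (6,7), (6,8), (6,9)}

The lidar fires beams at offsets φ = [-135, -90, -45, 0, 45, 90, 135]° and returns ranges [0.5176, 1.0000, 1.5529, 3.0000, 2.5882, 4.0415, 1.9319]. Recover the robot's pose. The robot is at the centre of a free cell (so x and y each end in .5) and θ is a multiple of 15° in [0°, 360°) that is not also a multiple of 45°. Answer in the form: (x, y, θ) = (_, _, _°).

The pose lattice has 38·16 = 608 candidates. Test each by forward raycasting.
  (3.5, 2.5, 210°): beam 1 = 1.5529 ≠ 0.5176 ✗
  (5.5, 3.5, 105°): beam 1 = 0.5774 ≠ 0.5176 ✗
  (2.5, 2.5, 240°): beam 1 = 5.7956 ≠ 0.5176 ✗
  …
  (4.5, 1.5, 60°): r_1=0.5176, r_2=1.0000, r_3=1.5529, r_4=3.0000, r_5=2.5882, r_6=4.0415, r_7=1.9319 — all match ✓
Unique over the lattice → pose = (4.5, 1.5, 60°).

(x, y, θ) = (4.5, 1.5, 60°)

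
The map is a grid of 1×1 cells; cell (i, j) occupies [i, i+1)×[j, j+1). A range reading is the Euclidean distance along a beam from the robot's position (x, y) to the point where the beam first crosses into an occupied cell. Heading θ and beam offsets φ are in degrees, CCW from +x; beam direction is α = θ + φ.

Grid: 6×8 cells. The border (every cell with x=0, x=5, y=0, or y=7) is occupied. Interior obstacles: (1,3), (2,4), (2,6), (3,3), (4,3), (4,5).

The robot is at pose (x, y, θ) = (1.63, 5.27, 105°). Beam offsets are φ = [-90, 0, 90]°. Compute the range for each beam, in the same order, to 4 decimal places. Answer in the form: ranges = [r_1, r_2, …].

ranges = [2.4536, 1.7910, 0.6522]

beam 1: φ=-90°, α=15°
  direction (0.9659, 0.2588); cell (1,5); t to first gridline: x 0.3831, y 2.8205 (then +1.0353 / +3.8637)
    (2,5) via x @ 0.3831
    (3,5) via x @ 1.4183
    (4,5) via x @ 2.4536  # hit
  → r_1 = 2.4536
beam 2: φ=0°, α=105°
  direction (-0.2588, 0.9659); cell (1,5); t to first gridline: x 2.4341, y 0.7558 (then +3.8637 / +1.0353)
    (1,6) via y @ 0.7558
    (1,7) via y @ 1.7910  # hit
  → r_2 = 1.7910
beam 3: φ=90°, α=195°
  direction (-0.9659, -0.2588); cell (1,5); t to first gridline: x 0.6522, y 1.0432 (then +1.0353 / +3.8637)
    (0,5) via x @ 0.6522  # hit
  → r_3 = 0.6522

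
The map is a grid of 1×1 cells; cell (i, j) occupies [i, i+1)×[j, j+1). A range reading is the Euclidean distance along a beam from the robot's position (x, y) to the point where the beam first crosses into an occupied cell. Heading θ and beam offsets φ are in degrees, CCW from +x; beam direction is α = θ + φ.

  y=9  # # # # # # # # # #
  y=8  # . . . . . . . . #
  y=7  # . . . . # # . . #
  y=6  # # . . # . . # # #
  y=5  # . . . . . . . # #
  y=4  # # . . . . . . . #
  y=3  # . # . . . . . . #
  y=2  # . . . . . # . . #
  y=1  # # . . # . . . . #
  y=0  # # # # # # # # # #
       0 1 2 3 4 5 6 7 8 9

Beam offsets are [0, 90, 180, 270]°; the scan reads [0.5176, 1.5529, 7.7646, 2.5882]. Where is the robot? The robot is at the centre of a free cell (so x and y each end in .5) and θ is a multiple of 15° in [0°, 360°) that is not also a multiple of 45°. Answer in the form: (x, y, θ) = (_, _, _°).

Candidates: 52 free-cell centres × 16 headings = 832 poses. Raycast each; keep the one whose scan matches to 4 dp.
  (7.5, 3.5, 195°): beam 1 = 5.7956 ≠ 0.5176 ✗
  (1.5, 2.5, 105°): beam 1 = 1.5529 ≠ 0.5176 ✗
  (2.5, 6.5, 15°): beam 1 = 1.5529 ≠ 0.5176 ✗
  (3.5, 1.5, 255°): beam 2 = 0.5176 ≠ 1.5529 ✗
  (7.5, 5.5, 195°): beam 1 = 5.6940 ≠ 0.5176 ✗
  …
  (8.5, 3.5, 345°): r_1=0.5176, r_2=1.5529, r_3=7.7646, r_4=2.5882 — all match ✓
Unique over the lattice → pose = (8.5, 3.5, 345°).

(x, y, θ) = (8.5, 3.5, 345°)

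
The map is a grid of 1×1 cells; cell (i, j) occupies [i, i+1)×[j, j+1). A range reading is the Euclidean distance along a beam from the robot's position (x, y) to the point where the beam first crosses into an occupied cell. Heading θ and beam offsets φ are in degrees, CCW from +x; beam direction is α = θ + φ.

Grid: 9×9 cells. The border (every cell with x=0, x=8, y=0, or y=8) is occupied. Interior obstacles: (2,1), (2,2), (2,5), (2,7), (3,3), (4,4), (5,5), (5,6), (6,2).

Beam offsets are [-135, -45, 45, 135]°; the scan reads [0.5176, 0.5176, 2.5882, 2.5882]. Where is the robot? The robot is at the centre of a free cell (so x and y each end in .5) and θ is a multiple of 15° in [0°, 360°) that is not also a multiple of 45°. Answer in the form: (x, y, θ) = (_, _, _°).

(x, y, θ) = (3.5, 4.5, 60°)

The pose lattice has 40·16 = 640 candidates. Test each by forward raycasting.
  (6.5, 5.5, 210°): beam 1 = 2.5882 ≠ 0.5176 ✗
  (3.5, 5.5, 105°): beam 1 = 1.0000 ≠ 0.5176 ✗
  (2.5, 4.5, 30°): beam 1 = 1.5529 ≠ 0.5176 ✗
  …
  (3.5, 4.5, 60°): r_1=0.5176, r_2=0.5176, r_3=2.5882, r_4=2.5882 — all match ✓
Unique over the lattice → pose = (3.5, 4.5, 60°).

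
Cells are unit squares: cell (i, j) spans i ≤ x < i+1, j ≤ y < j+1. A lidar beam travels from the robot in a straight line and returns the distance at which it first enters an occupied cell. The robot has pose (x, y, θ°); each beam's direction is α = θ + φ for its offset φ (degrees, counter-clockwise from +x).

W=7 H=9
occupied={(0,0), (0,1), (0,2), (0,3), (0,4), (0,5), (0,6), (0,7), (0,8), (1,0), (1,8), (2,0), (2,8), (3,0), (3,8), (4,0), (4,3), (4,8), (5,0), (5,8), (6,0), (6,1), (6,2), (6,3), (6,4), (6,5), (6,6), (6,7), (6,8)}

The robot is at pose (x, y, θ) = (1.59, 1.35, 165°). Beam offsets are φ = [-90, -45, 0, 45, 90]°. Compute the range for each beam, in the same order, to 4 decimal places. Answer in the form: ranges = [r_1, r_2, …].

ranges = [6.8846, 1.1800, 0.6108, 0.6813, 0.3623]

beam 1: φ=-90°, α=75°
  direction (0.2588, 0.9659); cell (1,1); t to first gridline: x 1.5841, y 0.6729 (then +3.8637 / +1.0353)
    (1,2) via y @ 0.6729
    (2,2) via x @ 1.5841
    (2,3) via y @ 1.7082
    (2,4) via y @ 2.7435
    (2,5) via y @ 3.7788
    (2,6) via y @ 4.8140
    (3,6) via x @ 5.4478
    (3,7) via y @ 5.8493
    (3,8) via y @ 6.8846  # hit
  → r_1 = 6.8846
beam 2: φ=-45°, α=120°
  direction (-0.5000, 0.8660); cell (1,1); t to first gridline: x 1.1800, y 0.7506 (then +2.0000 / +1.1547)
    (1,2) via y @ 0.7506
    (0,2) via x @ 1.1800  # hit
  → r_2 = 1.1800
beam 3: φ=0°, α=165°
  direction (-0.9659, 0.2588); cell (1,1); t to first gridline: x 0.6108, y 2.5114 (then +1.0353 / +3.8637)
    (0,1) via x @ 0.6108  # hit
  → r_3 = 0.6108
beam 4: φ=45°, α=210°
  direction (-0.8660, -0.5000); cell (1,1); t to first gridline: x 0.6813, y 0.7000 (then +1.1547 / +2.0000)
    (0,1) via x @ 0.6813  # hit
  → r_4 = 0.6813
beam 5: φ=90°, α=255°
  direction (-0.2588, -0.9659); cell (1,1); t to first gridline: x 2.2796, y 0.3623 (then +3.8637 / +1.0353)
    (1,0) via y @ 0.3623  # hit
  → r_5 = 0.3623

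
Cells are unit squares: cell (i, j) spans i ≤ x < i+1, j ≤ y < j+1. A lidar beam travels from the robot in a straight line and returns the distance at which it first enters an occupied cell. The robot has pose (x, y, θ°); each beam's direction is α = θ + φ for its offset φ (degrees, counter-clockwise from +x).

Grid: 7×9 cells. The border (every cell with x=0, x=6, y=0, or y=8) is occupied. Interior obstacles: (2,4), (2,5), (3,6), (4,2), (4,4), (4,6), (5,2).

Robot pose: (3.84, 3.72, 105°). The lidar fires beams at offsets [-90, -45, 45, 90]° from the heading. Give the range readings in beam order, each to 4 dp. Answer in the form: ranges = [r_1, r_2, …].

ranges = [1.0818, 0.3233, 0.9699, 2.9402]

beam 1: φ=-90°, α=15°
  d=(0.9659,0.2588)  start (3,3)  tX=0.1656 tY=1.0818  stride 1/|dx|=1.0353 1/|dy|=3.8637
    cross x-line → (4,3), t=0.1656
    cross y-line → (4,4), t=1.0818 (wall)
  → r_1 = 1.0818
beam 2: φ=-45°, α=60°
  d=(0.5000,0.8660)  start (3,3)  tX=0.3200 tY=0.3233  stride 1/|dx|=2.0000 1/|dy|=1.1547
    cross x-line → (4,3), t=0.3200
    cross y-line → (4,4), t=0.3233 (wall)
  → r_2 = 0.3233
beam 3: φ=45°, α=150°
  d=(-0.8660,0.5000)  start (3,3)  tX=0.9699 tY=0.5600  stride 1/|dx|=1.1547 1/|dy|=2.0000
    cross y-line → (3,4), t=0.5600
    cross x-line → (2,4), t=0.9699 (wall)
  → r_3 = 0.9699
beam 4: φ=90°, α=195°
  d=(-0.9659,-0.2588)  start (3,3)  tX=0.8696 tY=2.7819  stride 1/|dx|=1.0353 1/|dy|=3.8637
    cross x-line → (2,3), t=0.8696
    cross x-line → (1,3), t=1.9049
    cross y-line → (1,2), t=2.7819
    cross x-line → (0,2), t=2.9402 (wall)
  → r_4 = 2.9402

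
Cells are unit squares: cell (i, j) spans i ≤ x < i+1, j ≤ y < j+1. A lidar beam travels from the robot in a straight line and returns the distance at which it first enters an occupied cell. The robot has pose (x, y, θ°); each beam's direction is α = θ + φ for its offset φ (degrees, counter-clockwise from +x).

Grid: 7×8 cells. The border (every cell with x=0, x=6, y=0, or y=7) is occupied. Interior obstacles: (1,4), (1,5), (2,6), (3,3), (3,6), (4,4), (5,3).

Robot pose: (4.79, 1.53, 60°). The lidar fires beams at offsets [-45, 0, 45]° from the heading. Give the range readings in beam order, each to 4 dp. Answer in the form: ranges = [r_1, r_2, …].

beam 1: φ=-45°, α=15°
  direction (0.9659, 0.2588); cell (4,1); t to first gridline: x 0.2174, y 1.8159 (then +1.0353 / +3.8637)
    (5,1) via x @ 0.2174
    (6,1) via x @ 1.2527  # hit
  → r_1 = 1.2527
beam 2: φ=0°, α=60°
  direction (0.5000, 0.8660); cell (4,1); t to first gridline: x 0.4200, y 0.5427 (then +2.0000 / +1.1547)
    (5,1) via x @ 0.4200
    (5,2) via y @ 0.5427
    (5,3) via y @ 1.6974  # hit
  → r_2 = 1.6974
beam 3: φ=45°, α=105°
  direction (-0.2588, 0.9659); cell (4,1); t to first gridline: x 3.0523, y 0.4866 (then +3.8637 / +1.0353)
    (4,2) via y @ 0.4866
    (4,3) via y @ 1.5219
    (4,4) via y @ 2.5571  # hit
  → r_3 = 2.5571

ranges = [1.2527, 1.6974, 2.5571]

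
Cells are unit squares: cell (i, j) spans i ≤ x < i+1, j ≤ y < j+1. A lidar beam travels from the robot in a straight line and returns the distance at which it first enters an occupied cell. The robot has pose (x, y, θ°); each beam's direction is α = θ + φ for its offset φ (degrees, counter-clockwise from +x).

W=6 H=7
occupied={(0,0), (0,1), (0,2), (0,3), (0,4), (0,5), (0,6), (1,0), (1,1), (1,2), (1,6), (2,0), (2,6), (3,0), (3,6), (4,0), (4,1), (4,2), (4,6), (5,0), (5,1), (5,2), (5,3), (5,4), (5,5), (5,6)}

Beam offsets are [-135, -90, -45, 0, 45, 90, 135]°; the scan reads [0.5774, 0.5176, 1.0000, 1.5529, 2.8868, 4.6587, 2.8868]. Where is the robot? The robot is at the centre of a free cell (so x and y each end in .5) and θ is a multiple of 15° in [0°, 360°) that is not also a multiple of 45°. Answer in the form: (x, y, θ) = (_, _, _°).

Candidates: 16 free-cell centres × 16 headings = 256 poses. Raycast each; keep the one whose scan matches to 4 dp.
  (3.5, 3.5, 300°): beam 1 = 2.5882 ≠ 0.5774 ✗
  (2.5, 4.5, 120°): beam 1 = 2.5882 ≠ 0.5774 ✗
  (3.5, 3.5, 240°): beam 1 = 2.5882 ≠ 0.5774 ✗
  (1.5, 3.5, 240°): beam 1 = 1.9319 ≠ 0.5774 ✗
  …
  (2.5, 5.5, 195°): r_1=0.5774, r_2=0.5176, r_3=1.0000, r_4=1.5529, r_5=2.8868, r_6=4.6587, r_7=2.8868 — all match ✓
Only this pose fits every beam.

(x, y, θ) = (2.5, 5.5, 195°)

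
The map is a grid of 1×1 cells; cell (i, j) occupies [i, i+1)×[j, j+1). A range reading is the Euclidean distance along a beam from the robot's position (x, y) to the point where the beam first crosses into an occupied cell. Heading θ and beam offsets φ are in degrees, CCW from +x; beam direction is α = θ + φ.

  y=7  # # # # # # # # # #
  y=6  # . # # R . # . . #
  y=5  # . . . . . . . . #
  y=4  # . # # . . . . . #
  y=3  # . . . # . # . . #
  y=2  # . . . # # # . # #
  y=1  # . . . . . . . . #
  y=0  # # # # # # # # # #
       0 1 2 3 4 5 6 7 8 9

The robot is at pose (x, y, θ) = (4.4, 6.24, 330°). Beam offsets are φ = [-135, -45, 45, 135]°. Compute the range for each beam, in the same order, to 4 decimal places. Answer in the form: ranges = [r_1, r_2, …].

ranges = [0.4141, 3.3543, 1.6564, 0.7868]

beam 1: φ=-135°, α=195°
  cosα=-0.9659 sinα=-0.2588 | (4,6) | tMaxX 0.4141 tMaxY 0.9273 | tΔX 1.0353 tΔY 3.8637
    t=0.4141 [x] (3,6) — stop
  → r_1 = 0.4141
beam 2: φ=-45°, α=285°
  cosα=0.2588 sinα=-0.9659 | (4,6) | tMaxX 2.3182 tMaxY 0.2485 | tΔX 3.8637 tΔY 1.0353
    t=0.2485 [y] (4,5)
    t=1.2837 [y] (4,4)
    t=2.3182 [x] (5,4)
    t=2.3190 [y] (5,3)
    t=3.3543 [y] (5,2) — stop
  → r_2 = 3.3543
beam 3: φ=45°, α=15°
  cosα=0.9659 sinα=0.2588 | (4,6) | tMaxX 0.6212 tMaxY 2.9364 | tΔX 1.0353 tΔY 3.8637
    t=0.6212 [x] (5,6)
    t=1.6564 [x] (6,6) — stop
  → r_3 = 1.6564
beam 4: φ=135°, α=105°
  cosα=-0.2588 sinα=0.9659 | (4,6) | tMaxX 1.5455 tMaxY 0.7868 | tΔX 3.8637 tΔY 1.0353
    t=0.7868 [y] (4,7) — stop
  → r_4 = 0.7868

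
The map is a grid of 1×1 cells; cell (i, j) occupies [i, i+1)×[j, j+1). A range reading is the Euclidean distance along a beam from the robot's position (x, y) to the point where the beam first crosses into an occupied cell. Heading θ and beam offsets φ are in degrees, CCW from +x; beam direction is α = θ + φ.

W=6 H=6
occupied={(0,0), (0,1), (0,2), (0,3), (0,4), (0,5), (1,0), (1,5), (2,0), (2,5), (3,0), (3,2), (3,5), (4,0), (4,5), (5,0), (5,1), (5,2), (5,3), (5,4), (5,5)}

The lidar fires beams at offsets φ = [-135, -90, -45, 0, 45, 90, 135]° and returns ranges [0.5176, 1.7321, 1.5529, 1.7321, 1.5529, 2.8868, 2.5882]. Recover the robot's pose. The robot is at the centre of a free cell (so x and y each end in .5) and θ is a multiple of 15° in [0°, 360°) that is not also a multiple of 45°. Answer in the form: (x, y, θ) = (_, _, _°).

(x, y, θ) = (3.5, 3.5, 60°)

Candidates: 15 free-cell centres × 16 headings = 240 poses. Raycast each; keep the one whose scan matches to 4 dp.
  (4.5, 4.5, 165°): beam 1 = 0.5774 ≠ 0.5176 ✗
  (1.5, 2.5, 300°): beam 2 = 0.5774 ≠ 1.7321 ✗
  (4.5, 3.5, 330°): beam 1 = 3.6235 ≠ 0.5176 ✗
  (2.5, 2.5, 75°): beam 1 = 1.7321 ≠ 0.5176 ✗
  …
  (3.5, 3.5, 60°): r_1=0.5176, r_2=1.7321, r_3=1.5529, r_4=1.7321, r_5=1.5529, r_6=2.8868, r_7=2.5882 — all match ✓
Only this pose fits every beam.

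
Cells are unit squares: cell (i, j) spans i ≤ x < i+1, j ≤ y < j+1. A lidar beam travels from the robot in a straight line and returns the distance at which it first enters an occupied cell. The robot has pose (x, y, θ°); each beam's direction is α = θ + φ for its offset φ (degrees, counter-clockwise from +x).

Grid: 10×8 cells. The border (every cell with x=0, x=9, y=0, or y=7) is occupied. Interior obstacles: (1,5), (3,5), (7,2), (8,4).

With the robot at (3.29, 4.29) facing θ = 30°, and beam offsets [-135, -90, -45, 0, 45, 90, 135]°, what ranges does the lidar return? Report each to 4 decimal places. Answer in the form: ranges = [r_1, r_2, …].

beam 1: φ=-135°, α=255°
  cosα=-0.2588 sinα=-0.9659 | (3,4) | tMaxX 1.1205 tMaxY 0.3002 | tΔX 3.8637 tΔY 1.0353
    t=0.3002 [y] (3,3)
    t=1.1205 [x] (2,3)
    t=1.3355 [y] (2,2)
    t=2.3708 [y] (2,1)
    t=3.4061 [y] (2,0) — stop
  → r_1 = 3.4061
beam 2: φ=-90°, α=300°
  cosα=0.5000 sinα=-0.8660 | (3,4) | tMaxX 1.4200 tMaxY 0.3349 | tΔX 2.0000 tΔY 1.1547
    t=0.3349 [y] (3,3)
    t=1.4200 [x] (4,3)
    t=1.4896 [y] (4,2)
    t=2.6443 [y] (4,1)
    t=3.4200 [x] (5,1)
    t=3.7990 [y] (5,0) — stop
  → r_2 = 3.7990
beam 3: φ=-45°, α=345°
  cosα=0.9659 sinα=-0.2588 | (3,4) | tMaxX 0.7350 tMaxY 1.1205 | tΔX 1.0353 tΔY 3.8637
    t=0.7350 [x] (4,4)
    t=1.1205 [y] (4,3)
    t=1.7703 [x] (5,3)
    t=2.8056 [x] (6,3)
    t=3.8409 [x] (7,3)
    t=4.8762 [x] (8,3)
    t=4.9842 [y] (8,2)
    t=5.9114 [x] (9,2) — stop
  → r_3 = 5.9114
beam 4: φ=0°, α=30°
  cosα=0.8660 sinα=0.5000 | (3,4) | tMaxX 0.8198 tMaxY 1.4200 | tΔX 1.1547 tΔY 2.0000
    t=0.8198 [x] (4,4)
    t=1.4200 [y] (4,5)
    t=1.9745 [x] (5,5)
    t=3.1292 [x] (6,5)
    t=3.4200 [y] (6,6)
    t=4.2839 [x] (7,6)
    t=5.4200 [y] (7,7) — stop
  → r_4 = 5.4200
beam 5: φ=45°, α=75°
  cosα=0.2588 sinα=0.9659 | (3,4) | tMaxX 2.7432 tMaxY 0.7350 | tΔX 3.8637 tΔY 1.0353
    t=0.7350 [y] (3,5) — stop
  → r_5 = 0.7350
beam 6: φ=90°, α=120°
  cosα=-0.5000 sinα=0.8660 | (3,4) | tMaxX 0.5800 tMaxY 0.8198 | tΔX 2.0000 tΔY 1.1547
    t=0.5800 [x] (2,4)
    t=0.8198 [y] (2,5)
    t=1.9745 [y] (2,6)
    t=2.5800 [x] (1,6)
    t=3.1292 [y] (1,7) — stop
  → r_6 = 3.1292
beam 7: φ=135°, α=165°
  cosα=-0.9659 sinα=0.2588 | (3,4) | tMaxX 0.3002 tMaxY 2.7432 | tΔX 1.0353 tΔY 3.8637
    t=0.3002 [x] (2,4)
    t=1.3355 [x] (1,4)
    t=2.3708 [x] (0,4) — stop
  → r_7 = 2.3708

ranges = [3.4061, 3.7990, 5.9114, 5.4200, 0.7350, 3.1292, 2.3708]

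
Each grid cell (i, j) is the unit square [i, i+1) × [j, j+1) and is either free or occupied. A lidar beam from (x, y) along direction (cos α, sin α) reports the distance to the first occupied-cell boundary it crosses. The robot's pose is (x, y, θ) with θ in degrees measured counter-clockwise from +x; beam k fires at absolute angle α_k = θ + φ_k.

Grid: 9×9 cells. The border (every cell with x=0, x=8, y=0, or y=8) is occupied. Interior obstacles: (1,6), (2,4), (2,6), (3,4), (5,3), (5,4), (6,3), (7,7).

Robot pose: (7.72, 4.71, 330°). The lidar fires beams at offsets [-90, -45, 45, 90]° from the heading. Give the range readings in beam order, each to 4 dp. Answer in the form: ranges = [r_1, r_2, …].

beam 1: φ=-90°, α=240°
  cosα=-0.5000 sinα=-0.8660 | (7,4) | tMaxX 1.4400 tMaxY 0.8198 | tΔX 2.0000 tΔY 1.1547
    t=0.8198 [y] (7,3)
    t=1.4400 [x] (6,3) — stop
  → r_1 = 1.4400
beam 2: φ=-45°, α=285°
  cosα=0.2588 sinα=-0.9659 | (7,4) | tMaxX 1.0818 tMaxY 0.7350 | tΔX 3.8637 tΔY 1.0353
    t=0.7350 [y] (7,3)
    t=1.0818 [x] (8,3) — stop
  → r_2 = 1.0818
beam 3: φ=45°, α=15°
  cosα=0.9659 sinα=0.2588 | (7,4) | tMaxX 0.2899 tMaxY 1.1205 | tΔX 1.0353 tΔY 3.8637
    t=0.2899 [x] (8,4) — stop
  → r_3 = 0.2899
beam 4: φ=90°, α=60°
  cosα=0.5000 sinα=0.8660 | (7,4) | tMaxX 0.5600 tMaxY 0.3349 | tΔX 2.0000 tΔY 1.1547
    t=0.3349 [y] (7,5)
    t=0.5600 [x] (8,5) — stop
  → r_4 = 0.5600

ranges = [1.4400, 1.0818, 0.2899, 0.5600]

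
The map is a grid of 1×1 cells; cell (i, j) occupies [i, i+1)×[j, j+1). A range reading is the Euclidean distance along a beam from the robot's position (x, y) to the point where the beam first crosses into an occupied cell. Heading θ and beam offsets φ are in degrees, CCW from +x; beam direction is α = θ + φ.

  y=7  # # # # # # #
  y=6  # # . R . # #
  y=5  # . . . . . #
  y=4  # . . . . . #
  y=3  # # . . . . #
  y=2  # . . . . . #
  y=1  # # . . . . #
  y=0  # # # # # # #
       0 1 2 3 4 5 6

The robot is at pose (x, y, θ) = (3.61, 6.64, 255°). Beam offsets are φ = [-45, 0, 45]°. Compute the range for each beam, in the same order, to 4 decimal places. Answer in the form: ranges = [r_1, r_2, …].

beam 1: φ=-45°, α=210°
  d=(-0.8660,-0.5000)  start (3,6)  tX=0.7044 tY=1.2800  stride 1/|dx|=1.1547 1/|dy|=2.0000
    cross x-line → (2,6), t=0.7044
    cross y-line → (2,5), t=1.2800
    cross x-line → (1,5), t=1.8591
    cross x-line → (0,5), t=3.0138 (wall)
  → r_1 = 3.0138
beam 2: φ=0°, α=255°
  d=(-0.2588,-0.9659)  start (3,6)  tX=2.3569 tY=0.6626  stride 1/|dx|=3.8637 1/|dy|=1.0353
    cross y-line → (3,5), t=0.6626
    cross y-line → (3,4), t=1.6979
    cross x-line → (2,4), t=2.3569
    cross y-line → (2,3), t=2.7331
    cross y-line → (2,2), t=3.7684
    cross y-line → (2,1), t=4.8037
    cross y-line → (2,0), t=5.8390 (wall)
  → r_2 = 5.8390
beam 3: φ=45°, α=300°
  d=(0.5000,-0.8660)  start (3,6)  tX=0.7800 tY=0.7390  stride 1/|dx|=2.0000 1/|dy|=1.1547
    cross y-line → (3,5), t=0.7390
    cross x-line → (4,5), t=0.7800
    cross y-line → (4,4), t=1.8937
    cross x-line → (5,4), t=2.7800
    cross y-line → (5,3), t=3.0484
    cross y-line → (5,2), t=4.2031
    cross x-line → (6,2), t=4.7800 (wall)
  → r_3 = 4.7800

ranges = [3.0138, 5.8390, 4.7800]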